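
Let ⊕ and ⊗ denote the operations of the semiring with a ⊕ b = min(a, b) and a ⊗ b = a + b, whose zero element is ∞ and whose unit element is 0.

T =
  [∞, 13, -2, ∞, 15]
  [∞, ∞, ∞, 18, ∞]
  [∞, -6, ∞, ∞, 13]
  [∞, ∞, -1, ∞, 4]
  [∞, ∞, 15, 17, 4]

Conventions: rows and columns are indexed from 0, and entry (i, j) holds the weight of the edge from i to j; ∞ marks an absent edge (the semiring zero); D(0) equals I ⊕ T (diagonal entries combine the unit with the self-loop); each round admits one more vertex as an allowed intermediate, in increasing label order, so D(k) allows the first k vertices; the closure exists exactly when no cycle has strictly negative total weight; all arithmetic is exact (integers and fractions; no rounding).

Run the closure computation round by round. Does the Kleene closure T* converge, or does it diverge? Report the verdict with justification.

D(0):
  [0, 13, -2, ∞, 15]
  [∞, 0, ∞, 18, ∞]
  [∞, -6, 0, ∞, 13]
  [∞, ∞, -1, 0, 4]
  [∞, ∞, 15, 17, 0]
D(1):
  [0, 13, -2, ∞, 15]
  [∞, 0, ∞, 18, ∞]
  [∞, -6, 0, ∞, 13]
  [∞, ∞, -1, 0, 4]
  [∞, ∞, 15, 17, 0]
D(2):
  [0, 13, -2, 31, 15]
  [∞, 0, ∞, 18, ∞]
  [∞, -6, 0, 12, 13]
  [∞, ∞, -1, 0, 4]
  [∞, ∞, 15, 17, 0]
D(3):
  [0, -8, -2, 10, 11]
  [∞, 0, ∞, 18, ∞]
  [∞, -6, 0, 12, 13]
  [∞, -7, -1, 0, 4]
  [∞, 9, 15, 17, 0]
D(4):
  [0, -8, -2, 10, 11]
  [∞, 0, 17, 18, 22]
  [∞, -6, 0, 12, 13]
  [∞, -7, -1, 0, 4]
  [∞, 9, 15, 17, 0]
D(5):
  [0, -8, -2, 10, 11]
  [∞, 0, 17, 18, 22]
  [∞, -6, 0, 12, 13]
  [∞, -7, -1, 0, 4]
  [∞, 9, 15, 17, 0]
Key observation: every diagonal entry stays at the unit through all rounds, so no improving cycle exists.
Answer: CONVERGES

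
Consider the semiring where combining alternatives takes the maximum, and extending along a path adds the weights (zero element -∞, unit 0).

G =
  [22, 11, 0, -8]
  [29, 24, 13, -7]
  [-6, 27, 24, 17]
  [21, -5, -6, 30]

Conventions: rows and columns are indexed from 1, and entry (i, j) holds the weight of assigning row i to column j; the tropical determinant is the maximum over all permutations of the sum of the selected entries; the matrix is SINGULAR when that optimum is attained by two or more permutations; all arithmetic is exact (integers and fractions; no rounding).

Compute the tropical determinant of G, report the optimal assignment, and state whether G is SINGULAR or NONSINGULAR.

σ = (1, 2, 3, 4): 22 + 24 + 24 + 30 = 100
σ = (1, 2, 4, 3): 22 + 24 + 17 + (-6) = 57
σ = (1, 3, 2, 4): 22 + 13 + 27 + 30 = 92
σ = (1, 3, 4, 2): 22 + 13 + 17 + (-5) = 47
σ = (1, 4, 2, 3): 22 + (-7) + 27 + (-6) = 36
σ = (1, 4, 3, 2): 22 + (-7) + 24 + (-5) = 34
σ = (2, 1, 3, 4): 11 + 29 + 24 + 30 = 94
σ = (2, 1, 4, 3): 11 + 29 + 17 + (-6) = 51
σ = (2, 3, 1, 4): 11 + 13 + (-6) + 30 = 48
σ = (2, 3, 4, 1): 11 + 13 + 17 + 21 = 62
σ = (2, 4, 1, 3): 11 + (-7) + (-6) + (-6) = -8
σ = (2, 4, 3, 1): 11 + (-7) + 24 + 21 = 49
σ = (3, 1, 2, 4): 0 + 29 + 27 + 30 = 86
σ = (3, 1, 4, 2): 0 + 29 + 17 + (-5) = 41
σ = (3, 2, 1, 4): 0 + 24 + (-6) + 30 = 48
σ = (3, 2, 4, 1): 0 + 24 + 17 + 21 = 62
σ = (3, 4, 1, 2): 0 + (-7) + (-6) + (-5) = -18
σ = (3, 4, 2, 1): 0 + (-7) + 27 + 21 = 41
σ = (4, 1, 2, 3): (-8) + 29 + 27 + (-6) = 42
σ = (4, 1, 3, 2): (-8) + 29 + 24 + (-5) = 40
σ = (4, 2, 1, 3): (-8) + 24 + (-6) + (-6) = 4
σ = (4, 2, 3, 1): (-8) + 24 + 24 + 21 = 61
σ = (4, 3, 1, 2): (-8) + 13 + (-6) + (-5) = -6
σ = (4, 3, 2, 1): (-8) + 13 + 27 + 21 = 53
Optimal value attained by: σ = (1, 2, 3, 4).
Answer: det⊕(G) = 100; verdict: NONSINGULAR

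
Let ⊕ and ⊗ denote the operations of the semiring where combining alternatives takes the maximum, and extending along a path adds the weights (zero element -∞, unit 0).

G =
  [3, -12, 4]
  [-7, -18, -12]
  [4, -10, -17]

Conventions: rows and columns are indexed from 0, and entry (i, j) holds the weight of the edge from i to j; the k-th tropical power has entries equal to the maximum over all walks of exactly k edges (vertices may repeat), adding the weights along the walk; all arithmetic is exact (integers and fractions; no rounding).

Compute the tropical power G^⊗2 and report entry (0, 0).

G^⊗2:
  [8, -6, 7]
  [-4, -19, -3]
  [7, -8, 8]
Key observation: the optimum is the walk 0->2->0, with weight 4 + 4 = 8.
Optimal value attained by: walk 0->2->0.
Answer: (G^⊗2)[0][0] = 8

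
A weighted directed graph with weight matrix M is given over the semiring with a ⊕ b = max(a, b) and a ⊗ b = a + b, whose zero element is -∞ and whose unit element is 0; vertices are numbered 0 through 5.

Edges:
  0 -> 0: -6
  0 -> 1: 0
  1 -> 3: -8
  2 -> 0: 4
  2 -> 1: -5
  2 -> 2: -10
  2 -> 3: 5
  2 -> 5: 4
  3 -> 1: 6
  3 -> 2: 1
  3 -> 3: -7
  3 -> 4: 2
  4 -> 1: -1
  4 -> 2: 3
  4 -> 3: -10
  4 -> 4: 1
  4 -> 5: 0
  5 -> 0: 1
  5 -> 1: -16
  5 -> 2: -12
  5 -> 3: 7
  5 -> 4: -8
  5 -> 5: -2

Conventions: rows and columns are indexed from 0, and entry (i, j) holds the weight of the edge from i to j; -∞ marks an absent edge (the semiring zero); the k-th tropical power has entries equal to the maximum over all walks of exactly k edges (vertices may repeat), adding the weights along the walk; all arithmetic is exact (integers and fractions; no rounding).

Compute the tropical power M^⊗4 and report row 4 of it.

M^⊗2:
  [-12, -6, -∞, -8, -∞, -∞]
  [-∞, -2, -7, -15, -6, -∞]
  [5, 11, 6, 11, 7, 2]
  [5, 1, 5, 6, 3, 5]
  [7, 0, 4, 8, 2, 7]
  [-1, 13, 8, 5, 9, -4]
M^⊗3:
  [-18, -2, -7, -14, -6, -∞]
  [-3, -7, -3, -2, -5, -3]
  [10, 17, 12, 11, 13, 10]
  [9, 12, 7, 12, 8, 9]
  [8, 14, 9, 14, 10, 8]
  [12, 11, 12, 13, 10, 12]
M^⊗4:
  [-3, -7, -3, -2, -5, -3]
  [1, 4, -1, 4, 0, 1]
  [16, 17, 16, 17, 14, 16]
  [11, 18, 13, 16, 14, 11]
  [13, 20, 15, 15, 16, 13]
  [16, 19, 14, 19, 15, 16]
Answer: row 4 of M^⊗4 = [13, 20, 15, 15, 16, 13]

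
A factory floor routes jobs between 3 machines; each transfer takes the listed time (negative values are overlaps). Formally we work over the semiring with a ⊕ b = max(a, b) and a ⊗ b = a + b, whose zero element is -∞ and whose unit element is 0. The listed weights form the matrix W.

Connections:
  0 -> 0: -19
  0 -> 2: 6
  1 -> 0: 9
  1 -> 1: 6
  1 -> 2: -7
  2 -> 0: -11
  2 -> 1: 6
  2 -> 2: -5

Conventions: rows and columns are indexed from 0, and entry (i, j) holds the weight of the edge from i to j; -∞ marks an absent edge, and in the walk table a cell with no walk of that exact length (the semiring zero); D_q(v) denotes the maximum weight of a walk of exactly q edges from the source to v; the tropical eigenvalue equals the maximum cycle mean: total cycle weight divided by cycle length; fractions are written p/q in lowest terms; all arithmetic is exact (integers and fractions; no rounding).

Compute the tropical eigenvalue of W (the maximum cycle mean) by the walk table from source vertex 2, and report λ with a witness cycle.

q=0: [-∞, -∞, 0]
q=1: [-11, 6, -5]
q=2: [15, 12, -1]
q=3: [21, 18, 21]
Optimal cycle mean attained by: cycle 0->2->1->0, total 6 + 6 + 9, length 3.
Answer: λ = 7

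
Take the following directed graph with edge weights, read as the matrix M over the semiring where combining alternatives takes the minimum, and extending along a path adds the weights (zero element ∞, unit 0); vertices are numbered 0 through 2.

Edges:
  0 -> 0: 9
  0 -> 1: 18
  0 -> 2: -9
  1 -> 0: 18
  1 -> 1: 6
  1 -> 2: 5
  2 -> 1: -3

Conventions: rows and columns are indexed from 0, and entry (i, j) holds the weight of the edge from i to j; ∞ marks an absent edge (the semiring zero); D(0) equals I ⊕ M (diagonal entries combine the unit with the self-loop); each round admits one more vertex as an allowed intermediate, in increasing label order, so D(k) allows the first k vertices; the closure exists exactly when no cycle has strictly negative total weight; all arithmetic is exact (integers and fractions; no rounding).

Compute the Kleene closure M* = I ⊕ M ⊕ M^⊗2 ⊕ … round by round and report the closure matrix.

D(0):
  [0, 18, -9]
  [18, 0, 5]
  [∞, -3, 0]
D(1):
  [0, 18, -9]
  [18, 0, 5]
  [∞, -3, 0]
D(2):
  [0, 18, -9]
  [18, 0, 5]
  [15, -3, 0]
D(3):
  [0, -12, -9]
  [18, 0, 5]
  [15, -3, 0]
Answer: M* = [[0, -12, -9], [18, 0, 5], [15, -3, 0]]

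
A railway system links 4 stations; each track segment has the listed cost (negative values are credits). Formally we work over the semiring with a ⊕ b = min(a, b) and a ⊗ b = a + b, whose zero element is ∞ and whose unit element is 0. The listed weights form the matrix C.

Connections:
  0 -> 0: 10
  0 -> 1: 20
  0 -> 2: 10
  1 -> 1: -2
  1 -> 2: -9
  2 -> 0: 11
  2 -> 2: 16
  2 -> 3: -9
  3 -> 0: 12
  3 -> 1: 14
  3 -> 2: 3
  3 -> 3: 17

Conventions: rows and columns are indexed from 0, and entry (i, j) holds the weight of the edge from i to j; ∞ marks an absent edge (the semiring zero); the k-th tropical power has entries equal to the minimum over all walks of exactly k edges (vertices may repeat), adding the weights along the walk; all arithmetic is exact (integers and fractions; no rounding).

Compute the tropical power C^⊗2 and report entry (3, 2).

C^⊗2:
  [20, 18, 11, 1]
  [2, -4, -11, -18]
  [3, 5, -6, 7]
  [14, 12, 5, -6]
Key observation: the optimum is the walk 3->1->2, with weight 14 + (-9) = 5.
Optimal value attained by: walk 3->1->2.
Answer: (C^⊗2)[3][2] = 5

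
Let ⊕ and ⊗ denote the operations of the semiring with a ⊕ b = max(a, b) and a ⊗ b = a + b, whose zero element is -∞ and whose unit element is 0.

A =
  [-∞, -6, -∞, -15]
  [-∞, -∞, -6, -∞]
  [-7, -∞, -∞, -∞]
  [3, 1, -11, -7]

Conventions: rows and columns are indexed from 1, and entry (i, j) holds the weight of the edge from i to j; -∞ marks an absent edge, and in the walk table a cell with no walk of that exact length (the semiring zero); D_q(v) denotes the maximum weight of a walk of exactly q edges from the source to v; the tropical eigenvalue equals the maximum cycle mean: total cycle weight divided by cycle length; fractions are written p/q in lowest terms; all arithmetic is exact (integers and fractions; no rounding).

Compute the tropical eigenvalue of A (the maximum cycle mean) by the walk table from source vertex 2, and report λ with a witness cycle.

q=0: [-∞, 0, -∞, -∞]
q=1: [-∞, -∞, -6, -∞]
q=2: [-13, -∞, -∞, -∞]
q=3: [-∞, -19, -∞, -28]
q=4: [-25, -27, -25, -35]
Optimal cycle mean attained by: cycle 1->4->1, total (-15) + 3, length 2.
Answer: λ = -6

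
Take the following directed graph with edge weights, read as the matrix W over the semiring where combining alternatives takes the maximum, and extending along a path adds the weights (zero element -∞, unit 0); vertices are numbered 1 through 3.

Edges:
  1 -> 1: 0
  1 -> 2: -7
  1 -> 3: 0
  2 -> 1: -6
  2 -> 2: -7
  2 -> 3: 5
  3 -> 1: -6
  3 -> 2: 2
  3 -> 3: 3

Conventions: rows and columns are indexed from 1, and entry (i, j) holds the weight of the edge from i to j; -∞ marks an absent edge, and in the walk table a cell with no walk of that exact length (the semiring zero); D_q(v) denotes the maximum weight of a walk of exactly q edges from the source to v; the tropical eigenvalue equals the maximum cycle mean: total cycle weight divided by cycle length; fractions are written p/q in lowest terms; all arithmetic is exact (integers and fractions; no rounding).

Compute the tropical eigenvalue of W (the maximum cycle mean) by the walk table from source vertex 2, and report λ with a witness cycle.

q=0: [-∞, 0, -∞]
q=1: [-6, -7, 5]
q=2: [-1, 7, 8]
q=3: [2, 10, 12]
Optimal cycle mean attained by: cycle 2->3->2, total 5 + 2, length 2.
Answer: λ = 7/2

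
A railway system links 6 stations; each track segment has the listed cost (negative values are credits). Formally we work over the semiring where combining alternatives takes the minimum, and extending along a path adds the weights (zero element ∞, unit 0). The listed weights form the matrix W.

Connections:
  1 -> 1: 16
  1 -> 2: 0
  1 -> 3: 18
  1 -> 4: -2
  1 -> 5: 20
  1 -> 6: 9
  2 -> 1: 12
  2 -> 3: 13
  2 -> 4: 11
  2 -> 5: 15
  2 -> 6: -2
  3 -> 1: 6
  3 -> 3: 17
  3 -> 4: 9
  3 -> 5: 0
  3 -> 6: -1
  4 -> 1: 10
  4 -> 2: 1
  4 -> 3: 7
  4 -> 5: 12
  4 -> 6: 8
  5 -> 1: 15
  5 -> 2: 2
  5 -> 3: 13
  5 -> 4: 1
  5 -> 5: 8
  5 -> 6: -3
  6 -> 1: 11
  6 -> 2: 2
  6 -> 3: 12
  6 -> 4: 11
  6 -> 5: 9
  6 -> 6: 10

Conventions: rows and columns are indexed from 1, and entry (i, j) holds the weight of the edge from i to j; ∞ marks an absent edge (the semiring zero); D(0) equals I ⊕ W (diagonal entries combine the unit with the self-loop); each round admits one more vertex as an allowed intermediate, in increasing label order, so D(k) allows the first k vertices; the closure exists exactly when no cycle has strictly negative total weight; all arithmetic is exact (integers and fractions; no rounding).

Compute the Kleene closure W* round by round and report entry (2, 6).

D(0):
  [0, 0, 18, -2, 20, 9]
  [12, 0, 13, 11, 15, -2]
  [6, ∞, 0, 9, 0, -1]
  [10, 1, 7, 0, 12, 8]
  [15, 2, 13, 1, 0, -3]
  [11, 2, 12, 11, 9, 0]
D(1):
  [0, 0, 18, -2, 20, 9]
  [12, 0, 13, 10, 15, -2]
  [6, 6, 0, 4, 0, -1]
  [10, 1, 7, 0, 12, 8]
  [15, 2, 13, 1, 0, -3]
  [11, 2, 12, 9, 9, 0]
D(2):
  [0, 0, 13, -2, 15, -2]
  [12, 0, 13, 10, 15, -2]
  [6, 6, 0, 4, 0, -1]
  [10, 1, 7, 0, 12, -1]
  [14, 2, 13, 1, 0, -3]
  [11, 2, 12, 9, 9, 0]
D(3):
  [0, 0, 13, -2, 13, -2]
  [12, 0, 13, 10, 13, -2]
  [6, 6, 0, 4, 0, -1]
  [10, 1, 7, 0, 7, -1]
  [14, 2, 13, 1, 0, -3]
  [11, 2, 12, 9, 9, 0]
D(4):
  [0, -1, 5, -2, 5, -3]
  [12, 0, 13, 10, 13, -2]
  [6, 5, 0, 4, 0, -1]
  [10, 1, 7, 0, 7, -1]
  [11, 2, 8, 1, 0, -3]
  [11, 2, 12, 9, 9, 0]
D(5):
  [0, -1, 5, -2, 5, -3]
  [12, 0, 13, 10, 13, -2]
  [6, 2, 0, 1, 0, -3]
  [10, 1, 7, 0, 7, -1]
  [11, 2, 8, 1, 0, -3]
  [11, 2, 12, 9, 9, 0]
D(6):
  [0, -1, 5, -2, 5, -3]
  [9, 0, 10, 7, 7, -2]
  [6, -1, 0, 1, 0, -3]
  [10, 1, 7, 0, 7, -1]
  [8, -1, 8, 1, 0, -3]
  [11, 2, 12, 9, 9, 0]
Answer: W*[2][6] = -2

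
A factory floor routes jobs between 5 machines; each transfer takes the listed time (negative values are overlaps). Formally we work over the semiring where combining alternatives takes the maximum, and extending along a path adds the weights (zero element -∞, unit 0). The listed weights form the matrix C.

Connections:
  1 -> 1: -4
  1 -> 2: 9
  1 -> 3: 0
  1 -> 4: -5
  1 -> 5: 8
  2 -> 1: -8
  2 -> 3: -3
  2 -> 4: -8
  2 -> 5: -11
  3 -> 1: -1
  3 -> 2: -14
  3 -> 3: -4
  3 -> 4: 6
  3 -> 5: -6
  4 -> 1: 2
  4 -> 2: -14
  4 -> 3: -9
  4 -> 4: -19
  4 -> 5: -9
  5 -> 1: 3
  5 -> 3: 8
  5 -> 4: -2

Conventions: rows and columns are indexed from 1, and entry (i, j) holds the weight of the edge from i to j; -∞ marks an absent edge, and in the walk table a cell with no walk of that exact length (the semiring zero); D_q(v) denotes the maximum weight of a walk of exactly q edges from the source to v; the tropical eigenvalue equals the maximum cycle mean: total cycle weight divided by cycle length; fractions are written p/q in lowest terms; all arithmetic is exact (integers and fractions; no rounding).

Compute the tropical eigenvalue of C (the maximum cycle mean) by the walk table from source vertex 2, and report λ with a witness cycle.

q=0: [-∞, 0, -∞, -∞, -∞]
q=1: [-8, -∞, -3, -8, -11]
q=2: [-4, 1, -3, 3, 0]
q=3: [5, 5, 8, 3, 4]
q=4: [7, 14, 12, 14, 13]
q=5: [16, 16, 21, 18, 15]
Optimal cycle mean attained by: cycle 1->5->3->4->1, total 8 + 8 + 6 + 2, length 4.
Answer: λ = 6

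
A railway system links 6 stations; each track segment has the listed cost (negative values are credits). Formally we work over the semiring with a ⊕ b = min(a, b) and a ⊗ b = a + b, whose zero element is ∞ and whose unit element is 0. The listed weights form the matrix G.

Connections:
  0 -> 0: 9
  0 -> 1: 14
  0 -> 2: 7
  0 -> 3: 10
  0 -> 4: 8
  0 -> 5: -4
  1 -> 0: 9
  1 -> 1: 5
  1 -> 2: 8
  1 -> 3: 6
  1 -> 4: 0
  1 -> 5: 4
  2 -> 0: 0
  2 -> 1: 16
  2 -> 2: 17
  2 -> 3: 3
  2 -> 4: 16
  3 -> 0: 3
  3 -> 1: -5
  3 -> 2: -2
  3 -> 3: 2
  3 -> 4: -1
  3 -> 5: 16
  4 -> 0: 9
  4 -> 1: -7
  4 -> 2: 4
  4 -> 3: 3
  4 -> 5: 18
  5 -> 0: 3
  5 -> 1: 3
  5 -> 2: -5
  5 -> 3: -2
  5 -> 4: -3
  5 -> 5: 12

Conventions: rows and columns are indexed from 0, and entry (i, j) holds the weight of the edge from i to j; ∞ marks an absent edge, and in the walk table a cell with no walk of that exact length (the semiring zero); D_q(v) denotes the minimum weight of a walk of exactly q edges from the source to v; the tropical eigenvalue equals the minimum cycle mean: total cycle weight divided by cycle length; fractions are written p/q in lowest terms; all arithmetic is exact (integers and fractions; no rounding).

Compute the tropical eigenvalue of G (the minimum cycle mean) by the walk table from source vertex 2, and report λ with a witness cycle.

q=0: [∞, ∞, 0, ∞, ∞, ∞]
q=1: [0, 16, 17, 3, 16, ∞]
q=2: [6, -2, 1, 5, 2, -4]
q=3: [-1, -5, -9, -6, -7, 2]
q=4: [-9, -14, -8, -6, -7, -5]
q=5: [-8, -14, -10, -8, -14, -13]
q=6: [-10, -21, -18, -15, -16, -12]
Optimal cycle mean attained by: cycle 1->4->1, total 0 + (-7), length 2.
Answer: λ = -7/2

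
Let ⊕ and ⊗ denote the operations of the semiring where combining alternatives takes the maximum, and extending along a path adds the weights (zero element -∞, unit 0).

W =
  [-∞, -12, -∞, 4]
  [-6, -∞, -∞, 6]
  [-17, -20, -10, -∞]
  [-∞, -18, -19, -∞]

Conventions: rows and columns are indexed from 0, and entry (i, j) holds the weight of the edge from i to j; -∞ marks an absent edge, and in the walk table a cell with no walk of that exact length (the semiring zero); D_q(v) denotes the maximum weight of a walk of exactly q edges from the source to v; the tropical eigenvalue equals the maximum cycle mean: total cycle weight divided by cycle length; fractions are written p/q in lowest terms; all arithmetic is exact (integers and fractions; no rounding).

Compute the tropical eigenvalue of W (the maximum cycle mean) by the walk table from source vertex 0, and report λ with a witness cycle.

q=0: [0, -∞, -∞, -∞]
q=1: [-∞, -12, -∞, 4]
q=2: [-18, -14, -15, -6]
q=3: [-20, -24, -25, -8]
q=4: [-30, -26, -27, -16]
Optimal cycle mean attained by: cycle 1->3->1, total 6 + (-18), length 2.
Answer: λ = -6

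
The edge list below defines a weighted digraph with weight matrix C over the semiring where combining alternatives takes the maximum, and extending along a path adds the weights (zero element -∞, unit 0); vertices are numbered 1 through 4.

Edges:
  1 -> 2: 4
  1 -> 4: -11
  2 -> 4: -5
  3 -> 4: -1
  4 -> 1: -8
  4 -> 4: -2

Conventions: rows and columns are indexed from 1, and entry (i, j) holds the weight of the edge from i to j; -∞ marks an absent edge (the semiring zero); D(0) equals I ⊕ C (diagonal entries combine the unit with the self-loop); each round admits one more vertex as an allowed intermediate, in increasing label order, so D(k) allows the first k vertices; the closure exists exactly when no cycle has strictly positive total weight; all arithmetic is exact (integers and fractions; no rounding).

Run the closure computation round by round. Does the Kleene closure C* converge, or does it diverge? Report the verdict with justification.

D(0):
  [0, 4, -∞, -11]
  [-∞, 0, -∞, -5]
  [-∞, -∞, 0, -1]
  [-8, -∞, -∞, 0]
D(1):
  [0, 4, -∞, -11]
  [-∞, 0, -∞, -5]
  [-∞, -∞, 0, -1]
  [-8, -4, -∞, 0]
D(2):
  [0, 4, -∞, -1]
  [-∞, 0, -∞, -5]
  [-∞, -∞, 0, -1]
  [-8, -4, -∞, 0]
D(3):
  [0, 4, -∞, -1]
  [-∞, 0, -∞, -5]
  [-∞, -∞, 0, -1]
  [-8, -4, -∞, 0]
D(4):
  [0, 4, -∞, -1]
  [-13, 0, -∞, -5]
  [-9, -5, 0, -1]
  [-8, -4, -∞, 0]
Key observation: every diagonal entry stays at the unit through all rounds, so no improving cycle exists.
Answer: CONVERGES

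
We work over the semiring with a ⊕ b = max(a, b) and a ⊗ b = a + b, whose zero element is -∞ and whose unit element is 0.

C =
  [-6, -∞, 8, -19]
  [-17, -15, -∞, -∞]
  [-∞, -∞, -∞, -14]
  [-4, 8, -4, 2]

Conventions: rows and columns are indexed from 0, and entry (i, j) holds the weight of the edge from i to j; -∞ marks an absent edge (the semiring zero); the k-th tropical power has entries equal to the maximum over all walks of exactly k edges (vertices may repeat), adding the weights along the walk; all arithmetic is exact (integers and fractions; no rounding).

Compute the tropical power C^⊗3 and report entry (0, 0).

C^⊗2:
  [-12, -11, 2, -6]
  [-23, -30, -9, -36]
  [-18, -6, -18, -12]
  [-2, 10, 4, 4]
C^⊗3:
  [-10, 2, -4, -4]
  [-29, -28, -15, -23]
  [-16, -4, -10, -10]
  [0, 12, 6, 6]
Key observation: the optimum is the walk 0->2->3->0, with weight 8 + (-14) + (-4) = -10.
Optimal value attained by: walk 0->2->3->0.
Answer: (C^⊗3)[0][0] = -10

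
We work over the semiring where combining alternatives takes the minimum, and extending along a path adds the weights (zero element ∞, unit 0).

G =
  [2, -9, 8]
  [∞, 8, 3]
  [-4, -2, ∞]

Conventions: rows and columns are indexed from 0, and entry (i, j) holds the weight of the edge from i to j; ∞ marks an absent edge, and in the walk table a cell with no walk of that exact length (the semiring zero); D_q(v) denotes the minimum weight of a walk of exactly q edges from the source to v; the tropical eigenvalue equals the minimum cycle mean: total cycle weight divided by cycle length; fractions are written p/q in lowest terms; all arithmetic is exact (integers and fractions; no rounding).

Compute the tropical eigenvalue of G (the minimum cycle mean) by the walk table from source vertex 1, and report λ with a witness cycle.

q=0: [∞, 0, ∞]
q=1: [∞, 8, 3]
q=2: [-1, 1, 11]
q=3: [1, -10, 4]
Optimal cycle mean attained by: cycle 0->1->2->0, total (-9) + 3 + (-4), length 3.
Answer: λ = -10/3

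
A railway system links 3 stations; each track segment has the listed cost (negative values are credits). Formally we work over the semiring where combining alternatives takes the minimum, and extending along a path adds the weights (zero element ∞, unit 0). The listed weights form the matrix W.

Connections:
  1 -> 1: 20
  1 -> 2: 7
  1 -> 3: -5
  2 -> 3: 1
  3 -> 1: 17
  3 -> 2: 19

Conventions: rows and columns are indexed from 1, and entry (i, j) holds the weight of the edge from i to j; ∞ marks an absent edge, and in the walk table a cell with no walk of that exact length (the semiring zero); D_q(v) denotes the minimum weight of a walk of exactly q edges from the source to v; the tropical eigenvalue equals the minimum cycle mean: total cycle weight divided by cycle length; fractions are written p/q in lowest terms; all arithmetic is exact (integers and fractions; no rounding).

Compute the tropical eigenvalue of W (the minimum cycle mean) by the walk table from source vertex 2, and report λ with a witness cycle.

q=0: [∞, 0, ∞]
q=1: [∞, ∞, 1]
q=2: [18, 20, ∞]
q=3: [38, 25, 13]
Optimal cycle mean attained by: cycle 1->3->1, total (-5) + 17, length 2.
Answer: λ = 6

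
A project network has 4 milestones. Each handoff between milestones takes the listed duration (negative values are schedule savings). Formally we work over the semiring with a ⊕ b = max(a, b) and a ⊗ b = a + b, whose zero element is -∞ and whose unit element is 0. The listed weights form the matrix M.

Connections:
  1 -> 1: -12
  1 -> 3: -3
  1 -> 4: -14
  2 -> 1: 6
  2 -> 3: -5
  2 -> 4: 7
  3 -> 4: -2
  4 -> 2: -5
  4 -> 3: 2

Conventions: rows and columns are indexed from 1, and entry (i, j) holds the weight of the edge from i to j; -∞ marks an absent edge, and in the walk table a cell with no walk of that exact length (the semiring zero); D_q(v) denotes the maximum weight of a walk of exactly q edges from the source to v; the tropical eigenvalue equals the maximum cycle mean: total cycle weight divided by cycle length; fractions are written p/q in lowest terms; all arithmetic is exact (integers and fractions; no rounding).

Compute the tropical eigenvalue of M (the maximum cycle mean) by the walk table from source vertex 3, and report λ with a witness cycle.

q=0: [-∞, -∞, 0, -∞]
q=1: [-∞, -∞, -∞, -2]
q=2: [-∞, -7, 0, -∞]
q=3: [-1, -∞, -12, 0]
q=4: [-13, -5, 2, -14]
Optimal cycle mean attained by: cycle 2->4->2, total 7 + (-5), length 2.
Answer: λ = 1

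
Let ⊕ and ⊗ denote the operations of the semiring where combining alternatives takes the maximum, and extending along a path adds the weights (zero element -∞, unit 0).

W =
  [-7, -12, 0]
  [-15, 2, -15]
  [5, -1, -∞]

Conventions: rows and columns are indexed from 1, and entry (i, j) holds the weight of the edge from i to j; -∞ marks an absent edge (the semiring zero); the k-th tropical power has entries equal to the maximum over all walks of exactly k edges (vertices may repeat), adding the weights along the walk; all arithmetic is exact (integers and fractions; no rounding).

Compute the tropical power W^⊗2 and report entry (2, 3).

W^⊗2:
  [5, -1, -7]
  [-10, 4, -13]
  [-2, 1, 5]
Key observation: the optimum is the walk 2->2->3, with weight 2 + (-15) = -13.
Optimal value attained by: walk 2->2->3.
Answer: (W^⊗2)[2][3] = -13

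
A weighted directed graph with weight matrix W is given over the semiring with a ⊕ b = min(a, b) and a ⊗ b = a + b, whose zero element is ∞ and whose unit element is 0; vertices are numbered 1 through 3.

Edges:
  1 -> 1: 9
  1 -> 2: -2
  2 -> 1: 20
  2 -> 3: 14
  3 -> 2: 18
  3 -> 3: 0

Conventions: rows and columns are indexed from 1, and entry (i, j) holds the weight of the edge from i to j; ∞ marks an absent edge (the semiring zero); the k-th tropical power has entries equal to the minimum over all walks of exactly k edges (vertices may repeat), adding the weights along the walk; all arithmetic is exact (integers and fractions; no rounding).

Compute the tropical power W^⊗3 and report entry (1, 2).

W^⊗2:
  [18, 7, 12]
  [29, 18, 14]
  [38, 18, 0]
W^⊗3:
  [27, 16, 12]
  [38, 27, 14]
  [38, 18, 0]
Key observation: the optimum is the walk 1->1->1->2, with weight 9 + 9 + (-2) = 16.
Optimal value attained by: walk 1->1->1->2.
Answer: (W^⊗3)[1][2] = 16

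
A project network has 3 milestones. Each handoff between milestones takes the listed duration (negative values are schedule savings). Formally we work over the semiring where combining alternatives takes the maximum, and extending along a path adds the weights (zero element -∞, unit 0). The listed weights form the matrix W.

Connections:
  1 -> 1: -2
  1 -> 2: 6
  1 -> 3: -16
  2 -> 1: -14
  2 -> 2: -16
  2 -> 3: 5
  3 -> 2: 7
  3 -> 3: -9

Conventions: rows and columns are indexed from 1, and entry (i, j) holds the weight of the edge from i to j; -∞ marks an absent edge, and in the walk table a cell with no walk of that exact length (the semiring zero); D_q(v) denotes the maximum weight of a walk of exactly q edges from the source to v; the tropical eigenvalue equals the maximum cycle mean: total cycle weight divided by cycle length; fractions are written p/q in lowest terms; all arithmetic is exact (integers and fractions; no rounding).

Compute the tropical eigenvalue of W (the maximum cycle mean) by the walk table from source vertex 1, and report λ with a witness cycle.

q=0: [0, -∞, -∞]
q=1: [-2, 6, -16]
q=2: [-4, 4, 11]
q=3: [-6, 18, 9]
Optimal cycle mean attained by: cycle 2->3->2, total 5 + 7, length 2.
Answer: λ = 6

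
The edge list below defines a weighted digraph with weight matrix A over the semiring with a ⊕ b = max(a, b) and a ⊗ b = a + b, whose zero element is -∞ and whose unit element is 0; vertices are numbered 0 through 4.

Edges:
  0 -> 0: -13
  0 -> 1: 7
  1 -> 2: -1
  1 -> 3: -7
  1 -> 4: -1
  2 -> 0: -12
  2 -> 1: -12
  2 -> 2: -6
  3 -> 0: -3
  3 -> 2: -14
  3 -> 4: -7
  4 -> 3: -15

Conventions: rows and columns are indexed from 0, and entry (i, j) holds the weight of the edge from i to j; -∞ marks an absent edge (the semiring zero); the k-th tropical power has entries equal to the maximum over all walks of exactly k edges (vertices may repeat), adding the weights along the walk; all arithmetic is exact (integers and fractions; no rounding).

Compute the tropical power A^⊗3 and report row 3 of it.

A^⊗2:
  [-26, -6, 6, 0, 6]
  [-10, -13, -7, -16, -14]
  [-18, -5, -12, -19, -13]
  [-16, 4, -20, -22, -∞]
  [-18, -∞, -29, -∞, -22]
A^⊗3:
  [-3, -6, 0, -9, -7]
  [-19, -3, -13, -20, -14]
  [-22, -11, -6, -12, -6]
  [-25, -9, 3, -3, 3]
  [-31, -11, -35, -37, -∞]
Answer: row 3 of A^⊗3 = [-25, -9, 3, -3, 3]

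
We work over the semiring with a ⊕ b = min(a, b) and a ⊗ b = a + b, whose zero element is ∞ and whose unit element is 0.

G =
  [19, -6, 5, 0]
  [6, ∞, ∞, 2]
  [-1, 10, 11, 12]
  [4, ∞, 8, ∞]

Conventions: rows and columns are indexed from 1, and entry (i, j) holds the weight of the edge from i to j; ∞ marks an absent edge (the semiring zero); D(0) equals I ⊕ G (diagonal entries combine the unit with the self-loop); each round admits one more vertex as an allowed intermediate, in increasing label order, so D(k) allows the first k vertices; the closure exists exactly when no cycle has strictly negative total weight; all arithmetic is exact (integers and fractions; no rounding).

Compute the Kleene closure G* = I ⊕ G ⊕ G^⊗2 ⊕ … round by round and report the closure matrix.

D(0):
  [0, -6, 5, 0]
  [6, 0, ∞, 2]
  [-1, 10, 0, 12]
  [4, ∞, 8, 0]
D(1):
  [0, -6, 5, 0]
  [6, 0, 11, 2]
  [-1, -7, 0, -1]
  [4, -2, 8, 0]
D(2):
  [0, -6, 5, -4]
  [6, 0, 11, 2]
  [-1, -7, 0, -5]
  [4, -2, 8, 0]
D(3):
  [0, -6, 5, -4]
  [6, 0, 11, 2]
  [-1, -7, 0, -5]
  [4, -2, 8, 0]
D(4):
  [0, -6, 4, -4]
  [6, 0, 10, 2]
  [-1, -7, 0, -5]
  [4, -2, 8, 0]
Answer: G* = [[0, -6, 4, -4], [6, 0, 10, 2], [-1, -7, 0, -5], [4, -2, 8, 0]]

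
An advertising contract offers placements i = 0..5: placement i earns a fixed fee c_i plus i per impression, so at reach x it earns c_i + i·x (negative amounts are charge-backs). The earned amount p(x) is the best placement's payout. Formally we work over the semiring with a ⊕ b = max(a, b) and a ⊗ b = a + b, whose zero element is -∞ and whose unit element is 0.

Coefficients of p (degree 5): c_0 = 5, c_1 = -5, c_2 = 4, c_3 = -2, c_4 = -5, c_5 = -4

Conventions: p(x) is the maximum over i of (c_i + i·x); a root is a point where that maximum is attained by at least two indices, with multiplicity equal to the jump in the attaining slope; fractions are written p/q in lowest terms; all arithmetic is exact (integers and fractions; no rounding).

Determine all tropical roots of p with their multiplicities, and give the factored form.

hull edge (i=0, c=5) to (i=2, c=4): slope -1/2, span 2
hull edge (i=2, c=4) to (i=5, c=-4): slope -8/3, span 3
Factored form: p(x) = -4 ⊗ (x ⊕ 1/2) ⊗ (x ⊕ 1/2) ⊗ (x ⊕ 8/3) ⊗ (x ⊕ 8/3) ⊗ (x ⊕ 8/3)
Answer: roots = 1/2 (mult 2), 8/3 (mult 3)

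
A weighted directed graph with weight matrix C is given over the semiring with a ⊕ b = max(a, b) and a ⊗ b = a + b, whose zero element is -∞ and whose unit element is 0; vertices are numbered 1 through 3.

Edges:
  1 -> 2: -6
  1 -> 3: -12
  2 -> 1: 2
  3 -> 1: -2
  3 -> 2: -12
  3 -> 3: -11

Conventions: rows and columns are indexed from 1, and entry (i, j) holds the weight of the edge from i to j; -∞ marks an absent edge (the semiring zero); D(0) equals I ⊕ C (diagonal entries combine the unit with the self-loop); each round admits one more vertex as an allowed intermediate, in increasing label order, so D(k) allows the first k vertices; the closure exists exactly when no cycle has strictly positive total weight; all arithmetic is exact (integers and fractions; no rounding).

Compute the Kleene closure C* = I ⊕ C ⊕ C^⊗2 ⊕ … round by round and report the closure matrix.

D(0):
  [0, -6, -12]
  [2, 0, -∞]
  [-2, -12, 0]
D(1):
  [0, -6, -12]
  [2, 0, -10]
  [-2, -8, 0]
D(2):
  [0, -6, -12]
  [2, 0, -10]
  [-2, -8, 0]
D(3):
  [0, -6, -12]
  [2, 0, -10]
  [-2, -8, 0]
Answer: C* = [[0, -6, -12], [2, 0, -10], [-2, -8, 0]]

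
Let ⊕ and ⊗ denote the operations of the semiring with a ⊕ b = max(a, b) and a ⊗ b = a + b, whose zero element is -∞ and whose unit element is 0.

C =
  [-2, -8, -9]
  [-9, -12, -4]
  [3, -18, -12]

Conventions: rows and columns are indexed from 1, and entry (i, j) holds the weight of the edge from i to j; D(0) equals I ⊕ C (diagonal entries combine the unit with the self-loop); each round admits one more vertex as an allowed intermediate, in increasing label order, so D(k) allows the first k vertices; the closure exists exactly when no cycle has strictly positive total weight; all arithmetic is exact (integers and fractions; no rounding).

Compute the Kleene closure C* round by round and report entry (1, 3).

D(0):
  [0, -8, -9]
  [-9, 0, -4]
  [3, -18, 0]
D(1):
  [0, -8, -9]
  [-9, 0, -4]
  [3, -5, 0]
D(2):
  [0, -8, -9]
  [-9, 0, -4]
  [3, -5, 0]
D(3):
  [0, -8, -9]
  [-1, 0, -4]
  [3, -5, 0]
Answer: C*[1][3] = -9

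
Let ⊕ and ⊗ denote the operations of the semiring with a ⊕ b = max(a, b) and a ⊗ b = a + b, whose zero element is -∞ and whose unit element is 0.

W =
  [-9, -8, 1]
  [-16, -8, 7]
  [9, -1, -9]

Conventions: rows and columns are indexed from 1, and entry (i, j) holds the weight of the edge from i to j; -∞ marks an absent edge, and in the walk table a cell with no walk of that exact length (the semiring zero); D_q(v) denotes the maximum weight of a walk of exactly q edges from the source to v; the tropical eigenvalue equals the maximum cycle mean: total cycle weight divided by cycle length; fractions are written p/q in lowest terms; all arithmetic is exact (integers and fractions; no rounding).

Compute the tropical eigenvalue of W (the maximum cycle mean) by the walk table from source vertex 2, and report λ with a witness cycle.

q=0: [-∞, 0, -∞]
q=1: [-16, -8, 7]
q=2: [16, 6, -1]
q=3: [8, 8, 17]
Optimal cycle mean attained by: cycle 1->3->1, total 1 + 9, length 2.
Answer: λ = 5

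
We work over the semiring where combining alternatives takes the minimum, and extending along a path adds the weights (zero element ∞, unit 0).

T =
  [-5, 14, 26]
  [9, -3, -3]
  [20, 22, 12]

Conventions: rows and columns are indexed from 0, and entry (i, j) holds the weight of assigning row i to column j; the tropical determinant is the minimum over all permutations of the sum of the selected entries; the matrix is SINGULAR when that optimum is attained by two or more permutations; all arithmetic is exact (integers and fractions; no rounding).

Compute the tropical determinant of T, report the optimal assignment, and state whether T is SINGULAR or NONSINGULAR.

σ = (0, 1, 2): (-5) + (-3) + 12 = 4
σ = (0, 2, 1): (-5) + (-3) + 22 = 14
σ = (1, 0, 2): 14 + 9 + 12 = 35
σ = (1, 2, 0): 14 + (-3) + 20 = 31
σ = (2, 0, 1): 26 + 9 + 22 = 57
σ = (2, 1, 0): 26 + (-3) + 20 = 43
Optimal value attained by: σ = (0, 1, 2).
Answer: det⊕(T) = 4; verdict: NONSINGULAR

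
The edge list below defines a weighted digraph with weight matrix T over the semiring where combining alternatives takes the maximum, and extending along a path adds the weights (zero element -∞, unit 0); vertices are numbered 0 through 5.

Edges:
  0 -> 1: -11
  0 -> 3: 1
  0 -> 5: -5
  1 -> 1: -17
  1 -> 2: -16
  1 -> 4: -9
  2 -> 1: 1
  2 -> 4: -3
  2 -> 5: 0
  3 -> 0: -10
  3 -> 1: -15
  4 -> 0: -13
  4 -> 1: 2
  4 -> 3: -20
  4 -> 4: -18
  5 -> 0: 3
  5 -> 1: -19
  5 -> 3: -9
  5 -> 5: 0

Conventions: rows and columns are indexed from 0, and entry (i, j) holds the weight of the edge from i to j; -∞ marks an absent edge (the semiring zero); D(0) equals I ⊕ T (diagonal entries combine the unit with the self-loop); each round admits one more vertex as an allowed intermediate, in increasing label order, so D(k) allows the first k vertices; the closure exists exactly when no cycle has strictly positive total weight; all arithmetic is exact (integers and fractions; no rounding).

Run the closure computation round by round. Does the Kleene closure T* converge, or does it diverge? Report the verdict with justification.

D(0):
  [0, -11, -∞, 1, -∞, -5]
  [-∞, 0, -16, -∞, -9, -∞]
  [-∞, 1, 0, -∞, -3, 0]
  [-10, -15, -∞, 0, -∞, -∞]
  [-13, 2, -∞, -20, 0, -∞]
  [3, -19, -∞, -9, -∞, 0]
D(1):
  [0, -11, -∞, 1, -∞, -5]
  [-∞, 0, -16, -∞, -9, -∞]
  [-∞, 1, 0, -∞, -3, 0]
  [-10, -15, -∞, 0, -∞, -15]
  [-13, 2, -∞, -12, 0, -18]
  [3, -8, -∞, 4, -∞, 0]
D(2):
  [0, -11, -27, 1, -20, -5]
  [-∞, 0, -16, -∞, -9, -∞]
  [-∞, 1, 0, -∞, -3, 0]
  [-10, -15, -31, 0, -24, -15]
  [-13, 2, -14, -12, 0, -18]
  [3, -8, -24, 4, -17, 0]
D(3):
  [0, -11, -27, 1, -20, -5]
  [-∞, 0, -16, -∞, -9, -16]
  [-∞, 1, 0, -∞, -3, 0]
  [-10, -15, -31, 0, -24, -15]
  [-13, 2, -14, -12, 0, -14]
  [3, -8, -24, 4, -17, 0]
D(4):
  [0, -11, -27, 1, -20, -5]
  [-∞, 0, -16, -∞, -9, -16]
  [-∞, 1, 0, -∞, -3, 0]
  [-10, -15, -31, 0, -24, -15]
  [-13, 2, -14, -12, 0, -14]
  [3, -8, -24, 4, -17, 0]
D(5):
  [0, -11, -27, 1, -20, -5]
  [-22, 0, -16, -21, -9, -16]
  [-16, 1, 0, -15, -3, 0]
  [-10, -15, -31, 0, -24, -15]
  [-13, 2, -14, -12, 0, -14]
  [3, -8, -24, 4, -17, 0]
D(6):
  [0, -11, -27, 1, -20, -5]
  [-13, 0, -16, -12, -9, -16]
  [3, 1, 0, 4, -3, 0]
  [-10, -15, -31, 0, -24, -15]
  [-11, 2, -14, -10, 0, -14]
  [3, -8, -24, 4, -17, 0]
Key observation: every diagonal entry stays at the unit through all rounds, so no improving cycle exists.
Answer: CONVERGES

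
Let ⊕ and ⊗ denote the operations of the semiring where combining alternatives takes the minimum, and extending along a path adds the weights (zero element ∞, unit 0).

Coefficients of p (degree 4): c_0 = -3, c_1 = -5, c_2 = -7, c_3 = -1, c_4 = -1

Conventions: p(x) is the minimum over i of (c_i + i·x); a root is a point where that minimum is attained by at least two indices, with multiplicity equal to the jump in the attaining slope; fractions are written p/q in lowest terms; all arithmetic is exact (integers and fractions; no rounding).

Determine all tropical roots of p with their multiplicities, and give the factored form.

hull edge (i=0, c=-3) to (i=2, c=-7): slope -2, span 2
hull edge (i=2, c=-7) to (i=4, c=-1): slope 3, span 2
Factored form: p(x) = -1 ⊗ (x ⊕ (-3)) ⊗ (x ⊕ (-3)) ⊗ (x ⊕ 2) ⊗ (x ⊕ 2)
Answer: roots = -3 (mult 2), 2 (mult 2)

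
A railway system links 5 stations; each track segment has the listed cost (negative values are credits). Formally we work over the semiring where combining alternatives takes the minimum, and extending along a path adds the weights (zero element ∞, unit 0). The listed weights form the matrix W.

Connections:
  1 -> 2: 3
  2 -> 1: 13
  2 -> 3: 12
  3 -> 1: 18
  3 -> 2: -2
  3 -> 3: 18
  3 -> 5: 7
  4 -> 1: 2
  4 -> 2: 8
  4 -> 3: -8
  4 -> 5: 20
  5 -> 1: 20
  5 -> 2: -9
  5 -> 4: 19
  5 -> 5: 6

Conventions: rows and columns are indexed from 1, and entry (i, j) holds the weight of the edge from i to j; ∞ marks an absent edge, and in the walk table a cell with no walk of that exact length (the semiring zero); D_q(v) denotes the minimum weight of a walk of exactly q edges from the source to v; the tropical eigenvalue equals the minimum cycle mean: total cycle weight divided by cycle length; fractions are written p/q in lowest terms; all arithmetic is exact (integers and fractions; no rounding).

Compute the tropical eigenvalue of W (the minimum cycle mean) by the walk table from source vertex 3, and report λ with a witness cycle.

q=0: [∞, ∞, 0, ∞, ∞]
q=1: [18, -2, 18, ∞, 7]
q=2: [11, -2, 10, 26, 13]
q=3: [11, 4, 10, 32, 17]
q=4: [17, 8, 16, 36, 17]
q=5: [21, 8, 20, 36, 23]
Optimal cycle mean attained by: cycle 2->3->5->2, total 12 + 7 + (-9), length 3.
Answer: λ = 10/3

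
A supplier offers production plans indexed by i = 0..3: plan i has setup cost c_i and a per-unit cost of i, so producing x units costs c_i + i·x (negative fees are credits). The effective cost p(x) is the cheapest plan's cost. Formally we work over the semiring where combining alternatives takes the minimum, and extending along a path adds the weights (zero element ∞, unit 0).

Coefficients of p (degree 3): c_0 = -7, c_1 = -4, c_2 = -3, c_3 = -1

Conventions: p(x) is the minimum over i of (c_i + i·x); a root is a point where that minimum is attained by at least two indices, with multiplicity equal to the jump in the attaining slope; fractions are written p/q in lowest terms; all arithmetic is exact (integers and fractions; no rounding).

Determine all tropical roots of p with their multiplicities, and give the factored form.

hull edge (i=0, c=-7) to (i=3, c=-1): slope 2, span 3
Factored form: p(x) = -1 ⊗ (x ⊕ (-2)) ⊗ (x ⊕ (-2)) ⊗ (x ⊕ (-2))
Answer: roots = -2 (mult 3)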